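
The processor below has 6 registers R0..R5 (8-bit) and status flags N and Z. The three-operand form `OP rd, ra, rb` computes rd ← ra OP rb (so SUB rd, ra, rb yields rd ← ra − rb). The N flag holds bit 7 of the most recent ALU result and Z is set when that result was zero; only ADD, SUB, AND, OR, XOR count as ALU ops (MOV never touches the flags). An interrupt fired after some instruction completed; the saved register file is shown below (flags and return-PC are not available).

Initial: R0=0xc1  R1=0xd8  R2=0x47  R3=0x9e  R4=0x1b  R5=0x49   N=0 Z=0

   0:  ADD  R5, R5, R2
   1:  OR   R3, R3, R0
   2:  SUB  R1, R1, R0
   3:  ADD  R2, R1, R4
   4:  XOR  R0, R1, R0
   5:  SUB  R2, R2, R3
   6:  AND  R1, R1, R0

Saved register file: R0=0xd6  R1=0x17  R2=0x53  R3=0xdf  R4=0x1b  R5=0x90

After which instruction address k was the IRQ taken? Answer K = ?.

after  0: R0=0xc1 R1=0xd8 R2=0x47 R3=0x9e R4=0x1b R5=0x90  N=1 Z=0
after  1: R0=0xc1 R1=0xd8 R2=0x47 R3=0xdf R4=0x1b R5=0x90  N=1 Z=0
after  2: R0=0xc1 R1=0x17 R2=0x47 R3=0xdf R4=0x1b R5=0x90  N=0 Z=0
after  3: R0=0xc1 R1=0x17 R2=0x32 R3=0xdf R4=0x1b R5=0x90  N=0 Z=0
after  4: R0=0xd6 R1=0x17 R2=0x32 R3=0xdf R4=0x1b R5=0x90  N=1 Z=0
after  5: R0=0xd6 R1=0x17 R2=0x53 R3=0xdf R4=0x1b R5=0x90  N=0 Z=0
-- IRQ taken; context saved, return-PC = 6 --

K = 5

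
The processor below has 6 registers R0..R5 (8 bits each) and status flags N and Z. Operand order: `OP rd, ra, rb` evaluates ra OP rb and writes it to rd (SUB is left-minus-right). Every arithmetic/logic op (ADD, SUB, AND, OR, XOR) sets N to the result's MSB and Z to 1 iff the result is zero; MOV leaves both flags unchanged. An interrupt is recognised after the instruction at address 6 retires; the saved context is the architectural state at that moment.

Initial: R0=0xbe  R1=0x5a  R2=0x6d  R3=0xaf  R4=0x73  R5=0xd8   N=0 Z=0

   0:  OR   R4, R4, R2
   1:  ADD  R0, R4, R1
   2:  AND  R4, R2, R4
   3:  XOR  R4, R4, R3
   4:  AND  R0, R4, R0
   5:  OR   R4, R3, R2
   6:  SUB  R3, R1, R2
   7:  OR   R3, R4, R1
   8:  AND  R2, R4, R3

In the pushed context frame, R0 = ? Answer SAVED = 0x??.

SAVED = 0xc0

after  0: R0=0xbe R1=0x5a R2=0x6d R3=0xaf R4=0x7f R5=0xd8  N=0 Z=0
after  1: R0=0xd9 R1=0x5a R2=0x6d R3=0xaf R4=0x7f R5=0xd8  N=1 Z=0
after  2: R0=0xd9 R1=0x5a R2=0x6d R3=0xaf R4=0x6d R5=0xd8  N=0 Z=0
after  3: R0=0xd9 R1=0x5a R2=0x6d R3=0xaf R4=0xc2 R5=0xd8  N=1 Z=0
after  4: R0=0xc0 R1=0x5a R2=0x6d R3=0xaf R4=0xc2 R5=0xd8  N=1 Z=0
after  5: R0=0xc0 R1=0x5a R2=0x6d R3=0xaf R4=0xef R5=0xd8  N=1 Z=0
after  6: R0=0xc0 R1=0x5a R2=0x6d R3=0xed R4=0xef R5=0xd8  N=1 Z=0
-- IRQ taken; context saved, return-PC = 7 --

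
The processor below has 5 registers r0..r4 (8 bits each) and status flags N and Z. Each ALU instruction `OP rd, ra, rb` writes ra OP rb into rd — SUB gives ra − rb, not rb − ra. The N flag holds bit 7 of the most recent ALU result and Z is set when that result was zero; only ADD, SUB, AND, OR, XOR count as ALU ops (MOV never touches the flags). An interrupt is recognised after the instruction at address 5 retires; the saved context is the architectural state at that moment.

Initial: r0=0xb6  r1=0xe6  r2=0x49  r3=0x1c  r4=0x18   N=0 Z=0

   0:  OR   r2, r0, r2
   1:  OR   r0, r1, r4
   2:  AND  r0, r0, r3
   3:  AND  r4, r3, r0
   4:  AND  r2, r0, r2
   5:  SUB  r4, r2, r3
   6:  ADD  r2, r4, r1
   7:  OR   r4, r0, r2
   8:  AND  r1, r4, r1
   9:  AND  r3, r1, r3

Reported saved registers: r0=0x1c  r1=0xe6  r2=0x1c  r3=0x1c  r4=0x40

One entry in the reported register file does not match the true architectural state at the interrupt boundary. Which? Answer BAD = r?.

BAD = r4

after  0: r0=0xb6 r1=0xe6 r2=0xff r3=0x1c r4=0x18  N=1 Z=0
after  1: r0=0xfe r1=0xe6 r2=0xff r3=0x1c r4=0x18  N=1 Z=0
after  2: r0=0x1c r1=0xe6 r2=0xff r3=0x1c r4=0x18  N=0 Z=0
after  3: r0=0x1c r1=0xe6 r2=0xff r3=0x1c r4=0x1c  N=0 Z=0
after  4: r0=0x1c r1=0xe6 r2=0x1c r3=0x1c r4=0x1c  N=0 Z=0
after  5: r0=0x1c r1=0xe6 r2=0x1c r3=0x1c r4=0x00  N=0 Z=1
-- IRQ taken; context saved, return-PC = 6 --
mismatch: r4: reported 0x40 vs actual 0x00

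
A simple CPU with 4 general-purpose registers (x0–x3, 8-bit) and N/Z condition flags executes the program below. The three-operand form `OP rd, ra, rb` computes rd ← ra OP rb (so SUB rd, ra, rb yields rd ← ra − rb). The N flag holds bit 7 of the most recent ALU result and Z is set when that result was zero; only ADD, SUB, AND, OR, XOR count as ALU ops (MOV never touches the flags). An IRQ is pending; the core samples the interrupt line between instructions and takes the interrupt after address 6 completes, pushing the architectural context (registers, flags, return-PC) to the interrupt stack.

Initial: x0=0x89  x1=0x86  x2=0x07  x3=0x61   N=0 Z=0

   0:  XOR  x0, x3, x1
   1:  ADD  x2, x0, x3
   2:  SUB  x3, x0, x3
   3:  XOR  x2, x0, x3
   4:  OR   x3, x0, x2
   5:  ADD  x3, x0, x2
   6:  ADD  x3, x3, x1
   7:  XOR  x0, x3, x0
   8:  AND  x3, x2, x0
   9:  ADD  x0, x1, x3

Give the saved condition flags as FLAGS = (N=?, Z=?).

FLAGS = (N=1, Z=0)

after  0: x0=0xe7 x1=0x86 x2=0x07 x3=0x61  N=1 Z=0
after  1: x0=0xe7 x1=0x86 x2=0x48 x3=0x61  N=0 Z=0
after  2: x0=0xe7 x1=0x86 x2=0x48 x3=0x86  N=1 Z=0
after  3: x0=0xe7 x1=0x86 x2=0x61 x3=0x86  N=0 Z=0
after  4: x0=0xe7 x1=0x86 x2=0x61 x3=0xe7  N=1 Z=0
after  5: x0=0xe7 x1=0x86 x2=0x61 x3=0x48  N=0 Z=0
after  6: x0=0xe7 x1=0x86 x2=0x61 x3=0xce  N=1 Z=0
-- IRQ taken; context saved, return-PC = 7 --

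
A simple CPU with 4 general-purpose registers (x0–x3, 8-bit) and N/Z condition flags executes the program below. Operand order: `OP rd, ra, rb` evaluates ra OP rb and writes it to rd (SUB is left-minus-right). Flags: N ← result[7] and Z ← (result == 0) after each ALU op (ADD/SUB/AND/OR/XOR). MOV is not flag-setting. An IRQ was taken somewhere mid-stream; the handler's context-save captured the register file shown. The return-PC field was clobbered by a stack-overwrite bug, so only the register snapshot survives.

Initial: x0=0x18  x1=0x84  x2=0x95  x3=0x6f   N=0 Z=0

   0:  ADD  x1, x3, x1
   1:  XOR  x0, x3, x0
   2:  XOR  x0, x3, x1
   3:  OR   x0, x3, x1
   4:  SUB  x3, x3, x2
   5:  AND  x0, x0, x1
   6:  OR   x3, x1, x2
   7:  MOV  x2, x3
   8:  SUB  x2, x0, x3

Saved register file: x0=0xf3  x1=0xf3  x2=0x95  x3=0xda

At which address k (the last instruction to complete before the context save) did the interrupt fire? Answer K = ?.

K = 5

after  0: x0=0x18 x1=0xf3 x2=0x95 x3=0x6f  N=1 Z=0
after  1: x0=0x77 x1=0xf3 x2=0x95 x3=0x6f  N=0 Z=0
after  2: x0=0x9c x1=0xf3 x2=0x95 x3=0x6f  N=1 Z=0
after  3: x0=0xff x1=0xf3 x2=0x95 x3=0x6f  N=1 Z=0
after  4: x0=0xff x1=0xf3 x2=0x95 x3=0xda  N=1 Z=0
after  5: x0=0xf3 x1=0xf3 x2=0x95 x3=0xda  N=1 Z=0
-- IRQ taken; context saved, return-PC = 6 --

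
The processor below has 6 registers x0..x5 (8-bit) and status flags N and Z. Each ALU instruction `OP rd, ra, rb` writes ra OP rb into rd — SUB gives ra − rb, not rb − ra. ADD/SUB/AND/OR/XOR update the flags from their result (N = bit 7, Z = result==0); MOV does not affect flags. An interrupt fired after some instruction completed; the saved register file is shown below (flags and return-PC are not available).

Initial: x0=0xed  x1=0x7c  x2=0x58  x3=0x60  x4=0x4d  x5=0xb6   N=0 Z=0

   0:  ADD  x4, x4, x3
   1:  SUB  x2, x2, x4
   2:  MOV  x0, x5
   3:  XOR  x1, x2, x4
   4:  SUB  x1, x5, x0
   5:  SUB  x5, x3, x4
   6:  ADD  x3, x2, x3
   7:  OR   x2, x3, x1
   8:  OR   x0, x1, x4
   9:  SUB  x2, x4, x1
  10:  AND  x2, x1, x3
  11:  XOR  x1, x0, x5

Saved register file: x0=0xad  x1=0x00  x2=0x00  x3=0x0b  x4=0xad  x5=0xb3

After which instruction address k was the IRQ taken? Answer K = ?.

after  0: x0=0xed x1=0x7c x2=0x58 x3=0x60 x4=0xad x5=0xb6  N=1 Z=0
after  1: x0=0xed x1=0x7c x2=0xab x3=0x60 x4=0xad x5=0xb6  N=1 Z=0
after  2: x0=0xb6 x1=0x7c x2=0xab x3=0x60 x4=0xad x5=0xb6  N=1 Z=0
after  3: x0=0xb6 x1=0x06 x2=0xab x3=0x60 x4=0xad x5=0xb6  N=0 Z=0
after  4: x0=0xb6 x1=0x00 x2=0xab x3=0x60 x4=0xad x5=0xb6  N=0 Z=1
after  5: x0=0xb6 x1=0x00 x2=0xab x3=0x60 x4=0xad x5=0xb3  N=1 Z=0
after  6: x0=0xb6 x1=0x00 x2=0xab x3=0x0b x4=0xad x5=0xb3  N=0 Z=0
after  7: x0=0xb6 x1=0x00 x2=0x0b x3=0x0b x4=0xad x5=0xb3  N=0 Z=0
after  8: x0=0xad x1=0x00 x2=0x0b x3=0x0b x4=0xad x5=0xb3  N=1 Z=0
after  9: x0=0xad x1=0x00 x2=0xad x3=0x0b x4=0xad x5=0xb3  N=1 Z=0
after 10: x0=0xad x1=0x00 x2=0x00 x3=0x0b x4=0xad x5=0xb3  N=0 Z=1
-- IRQ taken; context saved, return-PC = 11 --

K = 10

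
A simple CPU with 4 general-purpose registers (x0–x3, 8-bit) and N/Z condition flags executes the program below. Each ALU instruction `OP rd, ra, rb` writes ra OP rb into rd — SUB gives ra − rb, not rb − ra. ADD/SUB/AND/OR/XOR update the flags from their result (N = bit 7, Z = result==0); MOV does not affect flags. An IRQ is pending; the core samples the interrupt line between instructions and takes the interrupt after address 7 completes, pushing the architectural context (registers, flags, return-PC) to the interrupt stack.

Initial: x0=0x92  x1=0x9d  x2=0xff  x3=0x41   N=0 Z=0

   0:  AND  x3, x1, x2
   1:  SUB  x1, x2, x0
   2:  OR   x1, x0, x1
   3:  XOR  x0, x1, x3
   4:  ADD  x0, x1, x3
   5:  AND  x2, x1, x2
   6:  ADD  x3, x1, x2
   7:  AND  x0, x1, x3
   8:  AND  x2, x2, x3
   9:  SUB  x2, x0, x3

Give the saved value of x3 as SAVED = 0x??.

after  0: x0=0x92 x1=0x9d x2=0xff x3=0x9d  N=1 Z=0
after  1: x0=0x92 x1=0x6d x2=0xff x3=0x9d  N=0 Z=0
after  2: x0=0x92 x1=0xff x2=0xff x3=0x9d  N=1 Z=0
after  3: x0=0x62 x1=0xff x2=0xff x3=0x9d  N=0 Z=0
after  4: x0=0x9c x1=0xff x2=0xff x3=0x9d  N=1 Z=0
after  5: x0=0x9c x1=0xff x2=0xff x3=0x9d  N=1 Z=0
after  6: x0=0x9c x1=0xff x2=0xff x3=0xfe  N=1 Z=0
after  7: x0=0xfe x1=0xff x2=0xff x3=0xfe  N=1 Z=0
-- IRQ taken; context saved, return-PC = 8 --

SAVED = 0xfe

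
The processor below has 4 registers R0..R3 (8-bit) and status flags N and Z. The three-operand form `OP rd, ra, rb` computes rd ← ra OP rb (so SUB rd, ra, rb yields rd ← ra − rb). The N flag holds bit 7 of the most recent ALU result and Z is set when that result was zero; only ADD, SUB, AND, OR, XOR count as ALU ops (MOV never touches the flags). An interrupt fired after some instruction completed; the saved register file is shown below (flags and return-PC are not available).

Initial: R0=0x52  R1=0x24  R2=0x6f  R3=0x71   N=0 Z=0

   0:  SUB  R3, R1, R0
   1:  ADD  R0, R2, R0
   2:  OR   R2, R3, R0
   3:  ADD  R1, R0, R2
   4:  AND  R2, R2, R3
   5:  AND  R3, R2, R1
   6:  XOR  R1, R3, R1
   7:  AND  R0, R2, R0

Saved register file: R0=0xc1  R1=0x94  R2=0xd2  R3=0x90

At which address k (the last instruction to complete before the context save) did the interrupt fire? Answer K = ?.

K = 5

after  0: R0=0x52 R1=0x24 R2=0x6f R3=0xd2  N=1 Z=0
after  1: R0=0xc1 R1=0x24 R2=0x6f R3=0xd2  N=1 Z=0
after  2: R0=0xc1 R1=0x24 R2=0xd3 R3=0xd2  N=1 Z=0
after  3: R0=0xc1 R1=0x94 R2=0xd3 R3=0xd2  N=1 Z=0
after  4: R0=0xc1 R1=0x94 R2=0xd2 R3=0xd2  N=1 Z=0
after  5: R0=0xc1 R1=0x94 R2=0xd2 R3=0x90  N=1 Z=0
-- IRQ taken; context saved, return-PC = 6 --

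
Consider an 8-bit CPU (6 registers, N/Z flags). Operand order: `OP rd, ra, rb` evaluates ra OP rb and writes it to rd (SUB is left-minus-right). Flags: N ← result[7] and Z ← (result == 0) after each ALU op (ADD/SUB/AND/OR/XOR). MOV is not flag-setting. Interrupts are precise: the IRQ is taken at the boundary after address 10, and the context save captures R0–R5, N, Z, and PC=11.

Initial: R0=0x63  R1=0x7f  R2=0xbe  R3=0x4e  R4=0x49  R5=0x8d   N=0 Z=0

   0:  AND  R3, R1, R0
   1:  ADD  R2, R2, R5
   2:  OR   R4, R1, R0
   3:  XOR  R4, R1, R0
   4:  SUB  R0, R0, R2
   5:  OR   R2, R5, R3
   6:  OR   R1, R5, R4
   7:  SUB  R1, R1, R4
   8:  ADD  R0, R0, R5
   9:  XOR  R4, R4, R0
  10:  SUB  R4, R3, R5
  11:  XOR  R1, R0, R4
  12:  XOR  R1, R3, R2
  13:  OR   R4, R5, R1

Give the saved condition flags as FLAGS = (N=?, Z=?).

after  0: R0=0x63 R1=0x7f R2=0xbe R3=0x63 R4=0x49 R5=0x8d  N=0 Z=0
after  1: R0=0x63 R1=0x7f R2=0x4b R3=0x63 R4=0x49 R5=0x8d  N=0 Z=0
after  2: R0=0x63 R1=0x7f R2=0x4b R3=0x63 R4=0x7f R5=0x8d  N=0 Z=0
after  3: R0=0x63 R1=0x7f R2=0x4b R3=0x63 R4=0x1c R5=0x8d  N=0 Z=0
after  4: R0=0x18 R1=0x7f R2=0x4b R3=0x63 R4=0x1c R5=0x8d  N=0 Z=0
after  5: R0=0x18 R1=0x7f R2=0xef R3=0x63 R4=0x1c R5=0x8d  N=1 Z=0
after  6: R0=0x18 R1=0x9d R2=0xef R3=0x63 R4=0x1c R5=0x8d  N=1 Z=0
after  7: R0=0x18 R1=0x81 R2=0xef R3=0x63 R4=0x1c R5=0x8d  N=1 Z=0
after  8: R0=0xa5 R1=0x81 R2=0xef R3=0x63 R4=0x1c R5=0x8d  N=1 Z=0
after  9: R0=0xa5 R1=0x81 R2=0xef R3=0x63 R4=0xb9 R5=0x8d  N=1 Z=0
after 10: R0=0xa5 R1=0x81 R2=0xef R3=0x63 R4=0xd6 R5=0x8d  N=1 Z=0
-- IRQ taken; context saved, return-PC = 11 --

FLAGS = (N=1, Z=0)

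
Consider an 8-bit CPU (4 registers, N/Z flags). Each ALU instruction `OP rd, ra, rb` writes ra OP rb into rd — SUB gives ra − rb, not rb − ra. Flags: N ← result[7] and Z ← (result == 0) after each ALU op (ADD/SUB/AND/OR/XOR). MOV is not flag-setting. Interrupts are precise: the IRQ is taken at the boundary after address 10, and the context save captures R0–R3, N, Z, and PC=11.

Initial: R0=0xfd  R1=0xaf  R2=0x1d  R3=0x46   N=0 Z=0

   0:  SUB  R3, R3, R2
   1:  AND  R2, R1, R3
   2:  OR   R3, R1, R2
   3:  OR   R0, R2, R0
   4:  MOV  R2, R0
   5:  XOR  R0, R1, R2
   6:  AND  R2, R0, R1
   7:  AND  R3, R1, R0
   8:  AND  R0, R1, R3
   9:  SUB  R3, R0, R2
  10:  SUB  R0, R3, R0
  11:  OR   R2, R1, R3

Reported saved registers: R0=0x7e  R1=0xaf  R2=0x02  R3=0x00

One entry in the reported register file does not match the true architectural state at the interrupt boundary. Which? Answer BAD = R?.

after  0: R0=0xfd R1=0xaf R2=0x1d R3=0x29  N=0 Z=0
after  1: R0=0xfd R1=0xaf R2=0x29 R3=0x29  N=0 Z=0
after  2: R0=0xfd R1=0xaf R2=0x29 R3=0xaf  N=1 Z=0
after  3: R0=0xfd R1=0xaf R2=0x29 R3=0xaf  N=1 Z=0
after  4: R0=0xfd R1=0xaf R2=0xfd R3=0xaf  N=1 Z=0
after  5: R0=0x52 R1=0xaf R2=0xfd R3=0xaf  N=0 Z=0
after  6: R0=0x52 R1=0xaf R2=0x02 R3=0xaf  N=0 Z=0
after  7: R0=0x52 R1=0xaf R2=0x02 R3=0x02  N=0 Z=0
after  8: R0=0x02 R1=0xaf R2=0x02 R3=0x02  N=0 Z=0
after  9: R0=0x02 R1=0xaf R2=0x02 R3=0x00  N=0 Z=1
after 10: R0=0xfe R1=0xaf R2=0x02 R3=0x00  N=1 Z=0
-- IRQ taken; context saved, return-PC = 11 --
mismatch: R0: reported 0x7e vs actual 0xfe

BAD = R0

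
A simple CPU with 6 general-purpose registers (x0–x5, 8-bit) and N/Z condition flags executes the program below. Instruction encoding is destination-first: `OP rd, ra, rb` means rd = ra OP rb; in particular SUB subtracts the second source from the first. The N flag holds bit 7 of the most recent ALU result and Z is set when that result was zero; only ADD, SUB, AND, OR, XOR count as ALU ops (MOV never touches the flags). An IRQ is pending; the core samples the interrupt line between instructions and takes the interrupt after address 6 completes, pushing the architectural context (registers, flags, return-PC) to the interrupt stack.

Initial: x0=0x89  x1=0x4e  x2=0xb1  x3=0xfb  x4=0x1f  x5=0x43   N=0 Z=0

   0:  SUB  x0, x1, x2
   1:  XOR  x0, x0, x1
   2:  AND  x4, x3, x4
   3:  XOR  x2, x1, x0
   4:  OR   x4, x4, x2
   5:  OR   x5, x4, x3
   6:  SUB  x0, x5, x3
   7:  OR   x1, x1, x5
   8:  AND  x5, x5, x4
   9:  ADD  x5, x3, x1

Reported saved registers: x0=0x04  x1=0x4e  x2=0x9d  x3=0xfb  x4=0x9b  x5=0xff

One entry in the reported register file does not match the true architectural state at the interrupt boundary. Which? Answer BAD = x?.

BAD = x4

after  0: x0=0x9d x1=0x4e x2=0xb1 x3=0xfb x4=0x1f x5=0x43  N=1 Z=0
after  1: x0=0xd3 x1=0x4e x2=0xb1 x3=0xfb x4=0x1f x5=0x43  N=1 Z=0
after  2: x0=0xd3 x1=0x4e x2=0xb1 x3=0xfb x4=0x1b x5=0x43  N=0 Z=0
after  3: x0=0xd3 x1=0x4e x2=0x9d x3=0xfb x4=0x1b x5=0x43  N=1 Z=0
after  4: x0=0xd3 x1=0x4e x2=0x9d x3=0xfb x4=0x9f x5=0x43  N=1 Z=0
after  5: x0=0xd3 x1=0x4e x2=0x9d x3=0xfb x4=0x9f x5=0xff  N=1 Z=0
after  6: x0=0x04 x1=0x4e x2=0x9d x3=0xfb x4=0x9f x5=0xff  N=0 Z=0
-- IRQ taken; context saved, return-PC = 7 --
mismatch: x4: reported 0x9b vs actual 0x9f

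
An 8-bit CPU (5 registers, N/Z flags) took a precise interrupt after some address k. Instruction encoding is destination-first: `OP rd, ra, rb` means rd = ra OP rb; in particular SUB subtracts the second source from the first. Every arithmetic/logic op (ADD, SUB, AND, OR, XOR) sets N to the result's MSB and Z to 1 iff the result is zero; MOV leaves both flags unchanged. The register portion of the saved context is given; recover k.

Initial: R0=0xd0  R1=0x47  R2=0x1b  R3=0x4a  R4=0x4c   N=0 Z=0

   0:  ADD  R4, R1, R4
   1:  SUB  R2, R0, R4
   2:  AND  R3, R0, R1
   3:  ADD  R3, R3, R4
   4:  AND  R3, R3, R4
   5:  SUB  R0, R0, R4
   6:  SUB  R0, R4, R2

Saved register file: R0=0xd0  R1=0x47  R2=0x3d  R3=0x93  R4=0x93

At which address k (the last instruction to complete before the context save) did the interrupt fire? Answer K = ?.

K = 4

after  0: R0=0xd0 R1=0x47 R2=0x1b R3=0x4a R4=0x93  N=1 Z=0
after  1: R0=0xd0 R1=0x47 R2=0x3d R3=0x4a R4=0x93  N=0 Z=0
after  2: R0=0xd0 R1=0x47 R2=0x3d R3=0x40 R4=0x93  N=0 Z=0
after  3: R0=0xd0 R1=0x47 R2=0x3d R3=0xd3 R4=0x93  N=1 Z=0
after  4: R0=0xd0 R1=0x47 R2=0x3d R3=0x93 R4=0x93  N=1 Z=0
-- IRQ taken; context saved, return-PC = 5 --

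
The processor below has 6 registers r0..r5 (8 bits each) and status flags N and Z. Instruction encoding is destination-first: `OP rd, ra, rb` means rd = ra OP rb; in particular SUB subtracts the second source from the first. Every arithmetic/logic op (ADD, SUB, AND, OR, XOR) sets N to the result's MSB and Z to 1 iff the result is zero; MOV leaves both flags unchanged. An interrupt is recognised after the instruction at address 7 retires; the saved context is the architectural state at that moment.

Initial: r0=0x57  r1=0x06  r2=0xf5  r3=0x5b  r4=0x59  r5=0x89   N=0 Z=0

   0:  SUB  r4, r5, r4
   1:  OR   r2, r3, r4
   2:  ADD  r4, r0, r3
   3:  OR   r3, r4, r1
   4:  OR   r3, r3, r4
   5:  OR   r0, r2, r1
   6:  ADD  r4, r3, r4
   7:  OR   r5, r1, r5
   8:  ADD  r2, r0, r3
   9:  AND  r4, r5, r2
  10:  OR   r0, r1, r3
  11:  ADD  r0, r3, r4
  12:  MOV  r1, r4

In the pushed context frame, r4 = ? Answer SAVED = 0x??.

SAVED = 0x68

after  0: r0=0x57 r1=0x06 r2=0xf5 r3=0x5b r4=0x30 r5=0x89  N=0 Z=0
after  1: r0=0x57 r1=0x06 r2=0x7b r3=0x5b r4=0x30 r5=0x89  N=0 Z=0
after  2: r0=0x57 r1=0x06 r2=0x7b r3=0x5b r4=0xb2 r5=0x89  N=1 Z=0
after  3: r0=0x57 r1=0x06 r2=0x7b r3=0xb6 r4=0xb2 r5=0x89  N=1 Z=0
after  4: r0=0x57 r1=0x06 r2=0x7b r3=0xb6 r4=0xb2 r5=0x89  N=1 Z=0
after  5: r0=0x7f r1=0x06 r2=0x7b r3=0xb6 r4=0xb2 r5=0x89  N=0 Z=0
after  6: r0=0x7f r1=0x06 r2=0x7b r3=0xb6 r4=0x68 r5=0x89  N=0 Z=0
after  7: r0=0x7f r1=0x06 r2=0x7b r3=0xb6 r4=0x68 r5=0x8f  N=1 Z=0
-- IRQ taken; context saved, return-PC = 8 --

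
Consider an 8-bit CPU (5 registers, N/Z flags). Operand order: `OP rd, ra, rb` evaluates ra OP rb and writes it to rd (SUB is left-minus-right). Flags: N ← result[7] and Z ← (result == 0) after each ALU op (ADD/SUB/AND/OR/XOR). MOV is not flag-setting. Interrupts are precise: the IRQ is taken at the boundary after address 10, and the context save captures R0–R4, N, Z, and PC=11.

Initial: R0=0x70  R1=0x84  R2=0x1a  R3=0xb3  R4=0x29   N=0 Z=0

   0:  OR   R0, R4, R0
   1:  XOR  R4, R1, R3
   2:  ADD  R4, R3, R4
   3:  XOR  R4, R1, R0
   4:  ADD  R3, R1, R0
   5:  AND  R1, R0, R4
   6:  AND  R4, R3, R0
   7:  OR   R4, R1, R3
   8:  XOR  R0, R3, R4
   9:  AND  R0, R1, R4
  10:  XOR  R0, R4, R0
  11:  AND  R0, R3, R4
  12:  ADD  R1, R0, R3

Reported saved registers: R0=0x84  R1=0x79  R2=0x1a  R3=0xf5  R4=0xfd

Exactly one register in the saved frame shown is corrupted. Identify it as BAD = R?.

BAD = R3

after  0: R0=0x79 R1=0x84 R2=0x1a R3=0xb3 R4=0x29  N=0 Z=0
after  1: R0=0x79 R1=0x84 R2=0x1a R3=0xb3 R4=0x37  N=0 Z=0
after  2: R0=0x79 R1=0x84 R2=0x1a R3=0xb3 R4=0xea  N=1 Z=0
after  3: R0=0x79 R1=0x84 R2=0x1a R3=0xb3 R4=0xfd  N=1 Z=0
after  4: R0=0x79 R1=0x84 R2=0x1a R3=0xfd R4=0xfd  N=1 Z=0
after  5: R0=0x79 R1=0x79 R2=0x1a R3=0xfd R4=0xfd  N=0 Z=0
after  6: R0=0x79 R1=0x79 R2=0x1a R3=0xfd R4=0x79  N=0 Z=0
after  7: R0=0x79 R1=0x79 R2=0x1a R3=0xfd R4=0xfd  N=1 Z=0
after  8: R0=0x00 R1=0x79 R2=0x1a R3=0xfd R4=0xfd  N=0 Z=1
after  9: R0=0x79 R1=0x79 R2=0x1a R3=0xfd R4=0xfd  N=0 Z=0
after 10: R0=0x84 R1=0x79 R2=0x1a R3=0xfd R4=0xfd  N=1 Z=0
-- IRQ taken; context saved, return-PC = 11 --
mismatch: R3: reported 0xf5 vs actual 0xfd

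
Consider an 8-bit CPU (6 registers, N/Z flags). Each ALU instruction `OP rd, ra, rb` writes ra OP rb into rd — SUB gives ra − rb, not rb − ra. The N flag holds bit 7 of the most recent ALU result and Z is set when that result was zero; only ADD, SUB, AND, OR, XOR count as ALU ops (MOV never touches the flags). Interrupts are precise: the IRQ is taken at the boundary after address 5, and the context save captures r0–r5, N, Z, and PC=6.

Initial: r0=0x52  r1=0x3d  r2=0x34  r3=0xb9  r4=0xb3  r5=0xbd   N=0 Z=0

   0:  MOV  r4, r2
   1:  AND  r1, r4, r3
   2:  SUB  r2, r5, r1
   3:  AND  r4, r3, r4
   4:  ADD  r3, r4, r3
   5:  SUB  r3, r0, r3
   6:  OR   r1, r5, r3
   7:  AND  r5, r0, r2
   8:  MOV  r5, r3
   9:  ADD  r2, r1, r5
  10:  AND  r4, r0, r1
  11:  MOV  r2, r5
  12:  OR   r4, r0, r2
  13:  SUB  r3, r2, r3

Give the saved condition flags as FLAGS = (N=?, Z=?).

FLAGS = (N=0, Z=0)

after  0: r0=0x52 r1=0x3d r2=0x34 r3=0xb9 r4=0x34 r5=0xbd  N=0 Z=0
after  1: r0=0x52 r1=0x30 r2=0x34 r3=0xb9 r4=0x34 r5=0xbd  N=0 Z=0
after  2: r0=0x52 r1=0x30 r2=0x8d r3=0xb9 r4=0x34 r5=0xbd  N=1 Z=0
after  3: r0=0x52 r1=0x30 r2=0x8d r3=0xb9 r4=0x30 r5=0xbd  N=0 Z=0
after  4: r0=0x52 r1=0x30 r2=0x8d r3=0xe9 r4=0x30 r5=0xbd  N=1 Z=0
after  5: r0=0x52 r1=0x30 r2=0x8d r3=0x69 r4=0x30 r5=0xbd  N=0 Z=0
-- IRQ taken; context saved, return-PC = 6 --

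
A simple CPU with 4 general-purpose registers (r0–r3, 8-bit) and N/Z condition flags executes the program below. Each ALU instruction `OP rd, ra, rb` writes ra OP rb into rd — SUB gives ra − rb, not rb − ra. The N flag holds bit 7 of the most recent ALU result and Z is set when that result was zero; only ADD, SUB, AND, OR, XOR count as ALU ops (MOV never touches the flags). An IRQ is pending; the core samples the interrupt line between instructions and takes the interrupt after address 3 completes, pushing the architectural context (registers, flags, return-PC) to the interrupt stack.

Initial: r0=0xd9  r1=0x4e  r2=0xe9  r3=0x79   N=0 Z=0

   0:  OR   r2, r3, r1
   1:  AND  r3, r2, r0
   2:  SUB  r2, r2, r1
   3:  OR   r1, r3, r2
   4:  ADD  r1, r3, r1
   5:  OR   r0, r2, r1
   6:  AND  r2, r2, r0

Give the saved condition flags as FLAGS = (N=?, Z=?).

FLAGS = (N=0, Z=0)

after  0: r0=0xd9 r1=0x4e r2=0x7f r3=0x79  N=0 Z=0
after  1: r0=0xd9 r1=0x4e r2=0x7f r3=0x59  N=0 Z=0
after  2: r0=0xd9 r1=0x4e r2=0x31 r3=0x59  N=0 Z=0
after  3: r0=0xd9 r1=0x79 r2=0x31 r3=0x59  N=0 Z=0
-- IRQ taken; context saved, return-PC = 4 --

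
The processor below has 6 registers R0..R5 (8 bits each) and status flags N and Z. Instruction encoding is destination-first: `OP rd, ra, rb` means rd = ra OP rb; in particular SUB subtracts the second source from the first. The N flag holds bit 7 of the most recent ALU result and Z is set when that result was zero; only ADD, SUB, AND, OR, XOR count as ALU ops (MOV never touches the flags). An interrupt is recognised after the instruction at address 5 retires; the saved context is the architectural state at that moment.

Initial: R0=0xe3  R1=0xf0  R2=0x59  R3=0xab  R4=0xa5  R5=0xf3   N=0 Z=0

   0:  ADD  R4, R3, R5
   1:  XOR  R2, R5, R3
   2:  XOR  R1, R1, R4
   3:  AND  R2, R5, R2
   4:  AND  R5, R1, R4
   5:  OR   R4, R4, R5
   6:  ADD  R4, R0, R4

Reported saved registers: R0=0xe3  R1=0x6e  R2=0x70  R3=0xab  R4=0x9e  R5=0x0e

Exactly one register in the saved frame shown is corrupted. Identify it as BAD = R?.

BAD = R2

after  0: R0=0xe3 R1=0xf0 R2=0x59 R3=0xab R4=0x9e R5=0xf3  N=1 Z=0
after  1: R0=0xe3 R1=0xf0 R2=0x58 R3=0xab R4=0x9e R5=0xf3  N=0 Z=0
after  2: R0=0xe3 R1=0x6e R2=0x58 R3=0xab R4=0x9e R5=0xf3  N=0 Z=0
after  3: R0=0xe3 R1=0x6e R2=0x50 R3=0xab R4=0x9e R5=0xf3  N=0 Z=0
after  4: R0=0xe3 R1=0x6e R2=0x50 R3=0xab R4=0x9e R5=0x0e  N=0 Z=0
after  5: R0=0xe3 R1=0x6e R2=0x50 R3=0xab R4=0x9e R5=0x0e  N=1 Z=0
-- IRQ taken; context saved, return-PC = 6 --
mismatch: R2: reported 0x70 vs actual 0x50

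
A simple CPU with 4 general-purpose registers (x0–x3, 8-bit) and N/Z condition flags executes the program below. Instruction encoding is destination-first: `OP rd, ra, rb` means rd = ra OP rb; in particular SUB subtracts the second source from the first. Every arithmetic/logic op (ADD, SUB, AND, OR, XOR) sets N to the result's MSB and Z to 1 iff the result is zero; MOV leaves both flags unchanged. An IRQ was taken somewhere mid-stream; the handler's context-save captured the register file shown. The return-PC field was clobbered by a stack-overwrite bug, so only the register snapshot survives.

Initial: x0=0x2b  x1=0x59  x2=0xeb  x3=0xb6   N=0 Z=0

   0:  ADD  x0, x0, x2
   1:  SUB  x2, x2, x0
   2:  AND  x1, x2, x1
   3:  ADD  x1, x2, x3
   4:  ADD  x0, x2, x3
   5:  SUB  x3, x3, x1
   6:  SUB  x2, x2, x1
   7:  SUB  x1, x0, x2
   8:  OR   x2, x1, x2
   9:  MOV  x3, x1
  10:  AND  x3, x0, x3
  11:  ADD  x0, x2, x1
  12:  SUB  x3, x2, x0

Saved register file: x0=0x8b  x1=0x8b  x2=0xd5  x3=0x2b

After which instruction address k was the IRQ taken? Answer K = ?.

K = 5

after  0: x0=0x16 x1=0x59 x2=0xeb x3=0xb6  N=0 Z=0
after  1: x0=0x16 x1=0x59 x2=0xd5 x3=0xb6  N=1 Z=0
after  2: x0=0x16 x1=0x51 x2=0xd5 x3=0xb6  N=0 Z=0
after  3: x0=0x16 x1=0x8b x2=0xd5 x3=0xb6  N=1 Z=0
after  4: x0=0x8b x1=0x8b x2=0xd5 x3=0xb6  N=1 Z=0
after  5: x0=0x8b x1=0x8b x2=0xd5 x3=0x2b  N=0 Z=0
-- IRQ taken; context saved, return-PC = 6 --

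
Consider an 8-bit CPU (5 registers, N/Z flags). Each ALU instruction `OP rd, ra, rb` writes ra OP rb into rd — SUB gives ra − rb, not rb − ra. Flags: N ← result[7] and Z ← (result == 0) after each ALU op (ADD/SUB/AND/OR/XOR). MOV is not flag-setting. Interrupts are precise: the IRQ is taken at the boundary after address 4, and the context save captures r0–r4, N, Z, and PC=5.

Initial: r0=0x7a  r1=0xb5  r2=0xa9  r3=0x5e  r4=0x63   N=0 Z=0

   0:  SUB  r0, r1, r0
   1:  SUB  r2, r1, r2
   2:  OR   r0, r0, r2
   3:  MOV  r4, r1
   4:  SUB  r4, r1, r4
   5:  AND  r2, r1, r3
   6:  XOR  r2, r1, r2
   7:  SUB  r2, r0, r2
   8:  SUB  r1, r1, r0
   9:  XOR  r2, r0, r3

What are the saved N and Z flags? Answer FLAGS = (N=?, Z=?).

FLAGS = (N=0, Z=1)

after  0: r0=0x3b r1=0xb5 r2=0xa9 r3=0x5e r4=0x63  N=0 Z=0
after  1: r0=0x3b r1=0xb5 r2=0x0c r3=0x5e r4=0x63  N=0 Z=0
after  2: r0=0x3f r1=0xb5 r2=0x0c r3=0x5e r4=0x63  N=0 Z=0
after  3: r0=0x3f r1=0xb5 r2=0x0c r3=0x5e r4=0xb5  N=0 Z=0
after  4: r0=0x3f r1=0xb5 r2=0x0c r3=0x5e r4=0x00  N=0 Z=1
-- IRQ taken; context saved, return-PC = 5 --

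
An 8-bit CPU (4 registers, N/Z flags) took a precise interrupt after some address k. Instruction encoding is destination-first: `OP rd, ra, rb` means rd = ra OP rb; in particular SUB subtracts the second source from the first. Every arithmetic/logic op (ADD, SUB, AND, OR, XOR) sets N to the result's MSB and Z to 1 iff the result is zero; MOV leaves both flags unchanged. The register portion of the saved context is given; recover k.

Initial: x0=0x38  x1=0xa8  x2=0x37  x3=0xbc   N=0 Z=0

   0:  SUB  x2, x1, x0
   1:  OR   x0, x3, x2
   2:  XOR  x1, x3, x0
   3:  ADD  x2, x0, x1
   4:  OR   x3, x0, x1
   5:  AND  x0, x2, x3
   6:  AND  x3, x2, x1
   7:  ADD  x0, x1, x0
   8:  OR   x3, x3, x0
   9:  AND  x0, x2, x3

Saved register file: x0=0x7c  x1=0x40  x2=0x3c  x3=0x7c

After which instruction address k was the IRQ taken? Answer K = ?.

after  0: x0=0x38 x1=0xa8 x2=0x70 x3=0xbc  N=0 Z=0
after  1: x0=0xfc x1=0xa8 x2=0x70 x3=0xbc  N=1 Z=0
after  2: x0=0xfc x1=0x40 x2=0x70 x3=0xbc  N=0 Z=0
after  3: x0=0xfc x1=0x40 x2=0x3c x3=0xbc  N=0 Z=0
after  4: x0=0xfc x1=0x40 x2=0x3c x3=0xfc  N=1 Z=0
after  5: x0=0x3c x1=0x40 x2=0x3c x3=0xfc  N=0 Z=0
after  6: x0=0x3c x1=0x40 x2=0x3c x3=0x00  N=0 Z=1
after  7: x0=0x7c x1=0x40 x2=0x3c x3=0x00  N=0 Z=0
after  8: x0=0x7c x1=0x40 x2=0x3c x3=0x7c  N=0 Z=0
-- IRQ taken; context saved, return-PC = 9 --

K = 8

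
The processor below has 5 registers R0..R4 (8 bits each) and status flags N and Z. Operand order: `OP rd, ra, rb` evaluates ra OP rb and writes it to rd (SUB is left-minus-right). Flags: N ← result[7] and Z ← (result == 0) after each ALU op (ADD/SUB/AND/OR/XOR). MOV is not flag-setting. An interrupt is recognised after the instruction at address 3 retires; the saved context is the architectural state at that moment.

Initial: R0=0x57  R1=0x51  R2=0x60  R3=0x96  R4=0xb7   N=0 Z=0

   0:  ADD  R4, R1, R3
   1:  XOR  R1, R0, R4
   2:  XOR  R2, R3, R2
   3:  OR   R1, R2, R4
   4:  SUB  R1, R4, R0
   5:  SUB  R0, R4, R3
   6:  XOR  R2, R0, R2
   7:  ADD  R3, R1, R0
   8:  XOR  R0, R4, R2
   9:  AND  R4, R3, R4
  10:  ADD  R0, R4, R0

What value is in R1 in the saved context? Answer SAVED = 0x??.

after  0: R0=0x57 R1=0x51 R2=0x60 R3=0x96 R4=0xe7  N=1 Z=0
after  1: R0=0x57 R1=0xb0 R2=0x60 R3=0x96 R4=0xe7  N=1 Z=0
after  2: R0=0x57 R1=0xb0 R2=0xf6 R3=0x96 R4=0xe7  N=1 Z=0
after  3: R0=0x57 R1=0xf7 R2=0xf6 R3=0x96 R4=0xe7  N=1 Z=0
-- IRQ taken; context saved, return-PC = 4 --

SAVED = 0xf7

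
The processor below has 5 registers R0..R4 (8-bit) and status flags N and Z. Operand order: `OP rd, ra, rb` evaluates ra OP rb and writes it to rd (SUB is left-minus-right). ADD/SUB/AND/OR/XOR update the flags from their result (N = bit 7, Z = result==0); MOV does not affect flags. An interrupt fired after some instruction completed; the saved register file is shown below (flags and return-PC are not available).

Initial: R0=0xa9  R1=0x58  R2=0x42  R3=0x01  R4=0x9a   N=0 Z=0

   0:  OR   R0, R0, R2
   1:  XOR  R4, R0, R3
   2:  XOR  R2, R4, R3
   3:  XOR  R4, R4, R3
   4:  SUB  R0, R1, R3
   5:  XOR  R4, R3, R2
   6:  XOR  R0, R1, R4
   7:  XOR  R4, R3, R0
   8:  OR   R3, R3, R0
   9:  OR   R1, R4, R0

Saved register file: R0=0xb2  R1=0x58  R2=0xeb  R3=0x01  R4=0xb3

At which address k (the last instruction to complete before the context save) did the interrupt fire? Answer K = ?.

after  0: R0=0xeb R1=0x58 R2=0x42 R3=0x01 R4=0x9a  N=1 Z=0
after  1: R0=0xeb R1=0x58 R2=0x42 R3=0x01 R4=0xea  N=1 Z=0
after  2: R0=0xeb R1=0x58 R2=0xeb R3=0x01 R4=0xea  N=1 Z=0
after  3: R0=0xeb R1=0x58 R2=0xeb R3=0x01 R4=0xeb  N=1 Z=0
after  4: R0=0x57 R1=0x58 R2=0xeb R3=0x01 R4=0xeb  N=0 Z=0
after  5: R0=0x57 R1=0x58 R2=0xeb R3=0x01 R4=0xea  N=1 Z=0
after  6: R0=0xb2 R1=0x58 R2=0xeb R3=0x01 R4=0xea  N=1 Z=0
after  7: R0=0xb2 R1=0x58 R2=0xeb R3=0x01 R4=0xb3  N=1 Z=0
-- IRQ taken; context saved, return-PC = 8 --

K = 7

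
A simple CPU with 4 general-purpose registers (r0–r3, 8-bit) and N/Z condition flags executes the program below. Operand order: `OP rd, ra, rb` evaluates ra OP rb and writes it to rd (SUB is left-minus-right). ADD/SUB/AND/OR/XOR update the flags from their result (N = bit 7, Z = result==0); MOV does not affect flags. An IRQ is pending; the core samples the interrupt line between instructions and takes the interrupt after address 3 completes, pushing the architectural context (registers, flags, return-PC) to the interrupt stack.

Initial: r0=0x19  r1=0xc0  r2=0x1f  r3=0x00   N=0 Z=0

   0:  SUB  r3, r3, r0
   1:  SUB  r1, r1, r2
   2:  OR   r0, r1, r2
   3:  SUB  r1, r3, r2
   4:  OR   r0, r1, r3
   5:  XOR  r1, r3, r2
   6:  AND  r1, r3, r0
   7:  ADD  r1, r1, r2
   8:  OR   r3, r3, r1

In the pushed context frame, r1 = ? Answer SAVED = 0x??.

after  0: r0=0x19 r1=0xc0 r2=0x1f r3=0xe7  N=1 Z=0
after  1: r0=0x19 r1=0xa1 r2=0x1f r3=0xe7  N=1 Z=0
after  2: r0=0xbf r1=0xa1 r2=0x1f r3=0xe7  N=1 Z=0
after  3: r0=0xbf r1=0xc8 r2=0x1f r3=0xe7  N=1 Z=0
-- IRQ taken; context saved, return-PC = 4 --

SAVED = 0xc8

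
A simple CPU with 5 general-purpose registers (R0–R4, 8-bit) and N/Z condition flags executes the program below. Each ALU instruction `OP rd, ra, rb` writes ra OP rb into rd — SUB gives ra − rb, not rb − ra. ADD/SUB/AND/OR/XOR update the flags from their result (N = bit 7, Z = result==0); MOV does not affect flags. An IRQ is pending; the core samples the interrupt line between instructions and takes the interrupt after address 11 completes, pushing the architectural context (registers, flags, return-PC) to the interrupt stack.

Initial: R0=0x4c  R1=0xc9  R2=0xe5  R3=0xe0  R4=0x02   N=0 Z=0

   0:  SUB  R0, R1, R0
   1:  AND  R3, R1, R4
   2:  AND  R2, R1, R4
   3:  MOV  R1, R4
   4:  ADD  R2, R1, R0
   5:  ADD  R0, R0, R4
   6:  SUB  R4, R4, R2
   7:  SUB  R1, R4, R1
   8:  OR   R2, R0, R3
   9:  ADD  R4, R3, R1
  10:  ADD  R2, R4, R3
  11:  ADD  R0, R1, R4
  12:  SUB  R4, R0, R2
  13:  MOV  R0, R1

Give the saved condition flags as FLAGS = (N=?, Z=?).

after  0: R0=0x7d R1=0xc9 R2=0xe5 R3=0xe0 R4=0x02  N=0 Z=0
after  1: R0=0x7d R1=0xc9 R2=0xe5 R3=0x00 R4=0x02  N=0 Z=1
after  2: R0=0x7d R1=0xc9 R2=0x00 R3=0x00 R4=0x02  N=0 Z=1
after  3: R0=0x7d R1=0x02 R2=0x00 R3=0x00 R4=0x02  N=0 Z=1
after  4: R0=0x7d R1=0x02 R2=0x7f R3=0x00 R4=0x02  N=0 Z=0
after  5: R0=0x7f R1=0x02 R2=0x7f R3=0x00 R4=0x02  N=0 Z=0
after  6: R0=0x7f R1=0x02 R2=0x7f R3=0x00 R4=0x83  N=1 Z=0
after  7: R0=0x7f R1=0x81 R2=0x7f R3=0x00 R4=0x83  N=1 Z=0
after  8: R0=0x7f R1=0x81 R2=0x7f R3=0x00 R4=0x83  N=0 Z=0
after  9: R0=0x7f R1=0x81 R2=0x7f R3=0x00 R4=0x81  N=1 Z=0
after 10: R0=0x7f R1=0x81 R2=0x81 R3=0x00 R4=0x81  N=1 Z=0
after 11: R0=0x02 R1=0x81 R2=0x81 R3=0x00 R4=0x81  N=0 Z=0
-- IRQ taken; context saved, return-PC = 12 --

FLAGS = (N=0, Z=0)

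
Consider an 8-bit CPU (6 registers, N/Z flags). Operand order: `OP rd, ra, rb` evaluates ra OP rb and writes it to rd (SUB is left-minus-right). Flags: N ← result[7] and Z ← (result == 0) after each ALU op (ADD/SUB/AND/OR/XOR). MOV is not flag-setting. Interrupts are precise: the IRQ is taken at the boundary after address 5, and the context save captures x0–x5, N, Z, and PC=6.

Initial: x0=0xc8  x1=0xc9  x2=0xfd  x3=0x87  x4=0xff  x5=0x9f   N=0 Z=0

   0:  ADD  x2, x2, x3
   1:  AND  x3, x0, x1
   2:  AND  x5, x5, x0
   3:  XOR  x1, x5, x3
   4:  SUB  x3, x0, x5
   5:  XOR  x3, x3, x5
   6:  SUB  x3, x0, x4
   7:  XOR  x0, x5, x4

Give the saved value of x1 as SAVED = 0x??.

after  0: x0=0xc8 x1=0xc9 x2=0x84 x3=0x87 x4=0xff x5=0x9f  N=1 Z=0
after  1: x0=0xc8 x1=0xc9 x2=0x84 x3=0xc8 x4=0xff x5=0x9f  N=1 Z=0
after  2: x0=0xc8 x1=0xc9 x2=0x84 x3=0xc8 x4=0xff x5=0x88  N=1 Z=0
after  3: x0=0xc8 x1=0x40 x2=0x84 x3=0xc8 x4=0xff x5=0x88  N=0 Z=0
after  4: x0=0xc8 x1=0x40 x2=0x84 x3=0x40 x4=0xff x5=0x88  N=0 Z=0
after  5: x0=0xc8 x1=0x40 x2=0x84 x3=0xc8 x4=0xff x5=0x88  N=1 Z=0
-- IRQ taken; context saved, return-PC = 6 --

SAVED = 0x40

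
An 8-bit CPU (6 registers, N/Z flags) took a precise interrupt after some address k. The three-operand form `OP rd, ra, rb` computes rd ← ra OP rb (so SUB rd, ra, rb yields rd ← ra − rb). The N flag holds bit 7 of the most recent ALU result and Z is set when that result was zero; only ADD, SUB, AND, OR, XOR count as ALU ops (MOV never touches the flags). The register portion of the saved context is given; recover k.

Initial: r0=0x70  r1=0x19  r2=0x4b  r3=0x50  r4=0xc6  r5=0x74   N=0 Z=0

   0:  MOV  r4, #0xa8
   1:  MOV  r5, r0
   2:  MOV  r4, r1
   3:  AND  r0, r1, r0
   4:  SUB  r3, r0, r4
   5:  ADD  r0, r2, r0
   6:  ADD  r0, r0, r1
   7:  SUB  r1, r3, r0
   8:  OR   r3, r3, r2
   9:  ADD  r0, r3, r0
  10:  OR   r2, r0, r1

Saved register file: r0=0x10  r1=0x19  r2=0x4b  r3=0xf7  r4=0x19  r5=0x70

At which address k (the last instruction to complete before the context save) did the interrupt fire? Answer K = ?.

after  0: r0=0x70 r1=0x19 r2=0x4b r3=0x50 r4=0xa8 r5=0x74  N=0 Z=0
after  1: r0=0x70 r1=0x19 r2=0x4b r3=0x50 r4=0xa8 r5=0x70  N=0 Z=0
after  2: r0=0x70 r1=0x19 r2=0x4b r3=0x50 r4=0x19 r5=0x70  N=0 Z=0
after  3: r0=0x10 r1=0x19 r2=0x4b r3=0x50 r4=0x19 r5=0x70  N=0 Z=0
after  4: r0=0x10 r1=0x19 r2=0x4b r3=0xf7 r4=0x19 r5=0x70  N=1 Z=0
-- IRQ taken; context saved, return-PC = 5 --

K = 4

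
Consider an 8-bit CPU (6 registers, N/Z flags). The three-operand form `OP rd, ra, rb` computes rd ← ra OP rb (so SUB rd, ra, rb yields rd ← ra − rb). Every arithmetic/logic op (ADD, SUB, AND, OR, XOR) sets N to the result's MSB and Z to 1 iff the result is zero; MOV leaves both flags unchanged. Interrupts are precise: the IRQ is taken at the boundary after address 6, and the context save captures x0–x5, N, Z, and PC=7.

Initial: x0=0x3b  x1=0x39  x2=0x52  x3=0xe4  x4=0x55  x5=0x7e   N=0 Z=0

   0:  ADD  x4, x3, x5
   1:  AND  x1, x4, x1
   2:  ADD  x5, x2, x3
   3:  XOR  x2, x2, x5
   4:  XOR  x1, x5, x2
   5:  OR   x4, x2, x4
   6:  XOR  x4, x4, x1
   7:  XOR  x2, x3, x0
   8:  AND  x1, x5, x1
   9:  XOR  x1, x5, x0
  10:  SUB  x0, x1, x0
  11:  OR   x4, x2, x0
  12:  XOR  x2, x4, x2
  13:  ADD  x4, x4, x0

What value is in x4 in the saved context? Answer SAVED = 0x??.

after  0: x0=0x3b x1=0x39 x2=0x52 x3=0xe4 x4=0x62 x5=0x7e  N=0 Z=0
after  1: x0=0x3b x1=0x20 x2=0x52 x3=0xe4 x4=0x62 x5=0x7e  N=0 Z=0
after  2: x0=0x3b x1=0x20 x2=0x52 x3=0xe4 x4=0x62 x5=0x36  N=0 Z=0
after  3: x0=0x3b x1=0x20 x2=0x64 x3=0xe4 x4=0x62 x5=0x36  N=0 Z=0
after  4: x0=0x3b x1=0x52 x2=0x64 x3=0xe4 x4=0x62 x5=0x36  N=0 Z=0
after  5: x0=0x3b x1=0x52 x2=0x64 x3=0xe4 x4=0x66 x5=0x36  N=0 Z=0
after  6: x0=0x3b x1=0x52 x2=0x64 x3=0xe4 x4=0x34 x5=0x36  N=0 Z=0
-- IRQ taken; context saved, return-PC = 7 --

SAVED = 0x34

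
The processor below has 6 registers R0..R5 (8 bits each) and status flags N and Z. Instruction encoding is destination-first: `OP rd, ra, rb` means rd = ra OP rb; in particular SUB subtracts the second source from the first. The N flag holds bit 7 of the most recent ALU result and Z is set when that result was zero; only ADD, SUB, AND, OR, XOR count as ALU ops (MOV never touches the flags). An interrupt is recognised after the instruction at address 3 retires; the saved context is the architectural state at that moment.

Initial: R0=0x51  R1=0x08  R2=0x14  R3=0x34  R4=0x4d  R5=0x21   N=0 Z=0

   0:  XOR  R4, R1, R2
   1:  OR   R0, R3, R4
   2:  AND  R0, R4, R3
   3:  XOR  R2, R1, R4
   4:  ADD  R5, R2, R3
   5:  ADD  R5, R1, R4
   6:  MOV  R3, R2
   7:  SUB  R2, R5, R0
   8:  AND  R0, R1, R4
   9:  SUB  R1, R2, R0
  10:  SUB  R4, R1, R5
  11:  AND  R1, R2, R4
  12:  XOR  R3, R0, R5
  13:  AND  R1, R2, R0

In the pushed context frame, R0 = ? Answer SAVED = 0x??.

SAVED = 0x14

after  0: R0=0x51 R1=0x08 R2=0x14 R3=0x34 R4=0x1c R5=0x21  N=0 Z=0
after  1: R0=0x3c R1=0x08 R2=0x14 R3=0x34 R4=0x1c R5=0x21  N=0 Z=0
after  2: R0=0x14 R1=0x08 R2=0x14 R3=0x34 R4=0x1c R5=0x21  N=0 Z=0
after  3: R0=0x14 R1=0x08 R2=0x14 R3=0x34 R4=0x1c R5=0x21  N=0 Z=0
-- IRQ taken; context saved, return-PC = 4 --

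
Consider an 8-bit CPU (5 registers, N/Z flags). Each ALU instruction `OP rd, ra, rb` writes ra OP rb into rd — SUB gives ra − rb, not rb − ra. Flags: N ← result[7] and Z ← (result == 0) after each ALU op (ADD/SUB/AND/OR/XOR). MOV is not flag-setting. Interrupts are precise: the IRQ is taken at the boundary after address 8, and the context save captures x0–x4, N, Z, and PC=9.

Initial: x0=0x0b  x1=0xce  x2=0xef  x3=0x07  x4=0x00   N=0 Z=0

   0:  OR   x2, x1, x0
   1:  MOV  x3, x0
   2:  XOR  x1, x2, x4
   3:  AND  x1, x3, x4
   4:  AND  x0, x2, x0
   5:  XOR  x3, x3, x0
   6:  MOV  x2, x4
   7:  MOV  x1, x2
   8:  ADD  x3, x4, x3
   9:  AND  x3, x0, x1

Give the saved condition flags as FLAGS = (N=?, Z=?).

FLAGS = (N=0, Z=1)

after  0: x0=0x0b x1=0xce x2=0xcf x3=0x07 x4=0x00  N=1 Z=0
after  1: x0=0x0b x1=0xce x2=0xcf x3=0x0b x4=0x00  N=1 Z=0
after  2: x0=0x0b x1=0xcf x2=0xcf x3=0x0b x4=0x00  N=1 Z=0
after  3: x0=0x0b x1=0x00 x2=0xcf x3=0x0b x4=0x00  N=0 Z=1
after  4: x0=0x0b x1=0x00 x2=0xcf x3=0x0b x4=0x00  N=0 Z=0
after  5: x0=0x0b x1=0x00 x2=0xcf x3=0x00 x4=0x00  N=0 Z=1
after  6: x0=0x0b x1=0x00 x2=0x00 x3=0x00 x4=0x00  N=0 Z=1
after  7: x0=0x0b x1=0x00 x2=0x00 x3=0x00 x4=0x00  N=0 Z=1
after  8: x0=0x0b x1=0x00 x2=0x00 x3=0x00 x4=0x00  N=0 Z=1
-- IRQ taken; context saved, return-PC = 9 --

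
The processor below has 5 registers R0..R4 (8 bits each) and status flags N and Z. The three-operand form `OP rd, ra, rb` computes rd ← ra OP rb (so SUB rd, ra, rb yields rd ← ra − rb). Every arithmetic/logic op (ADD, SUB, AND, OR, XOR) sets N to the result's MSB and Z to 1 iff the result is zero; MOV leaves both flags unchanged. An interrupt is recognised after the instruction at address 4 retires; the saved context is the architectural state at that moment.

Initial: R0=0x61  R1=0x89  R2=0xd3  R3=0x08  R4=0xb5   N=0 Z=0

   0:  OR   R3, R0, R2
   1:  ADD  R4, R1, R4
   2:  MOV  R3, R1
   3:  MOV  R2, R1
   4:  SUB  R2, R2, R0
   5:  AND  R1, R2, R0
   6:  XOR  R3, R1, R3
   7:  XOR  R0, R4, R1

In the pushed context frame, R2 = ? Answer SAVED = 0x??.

SAVED = 0x28

after  0: R0=0x61 R1=0x89 R2=0xd3 R3=0xf3 R4=0xb5  N=1 Z=0
after  1: R0=0x61 R1=0x89 R2=0xd3 R3=0xf3 R4=0x3e  N=0 Z=0
after  2: R0=0x61 R1=0x89 R2=0xd3 R3=0x89 R4=0x3e  N=0 Z=0
after  3: R0=0x61 R1=0x89 R2=0x89 R3=0x89 R4=0x3e  N=0 Z=0
after  4: R0=0x61 R1=0x89 R2=0x28 R3=0x89 R4=0x3e  N=0 Z=0
-- IRQ taken; context saved, return-PC = 5 --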